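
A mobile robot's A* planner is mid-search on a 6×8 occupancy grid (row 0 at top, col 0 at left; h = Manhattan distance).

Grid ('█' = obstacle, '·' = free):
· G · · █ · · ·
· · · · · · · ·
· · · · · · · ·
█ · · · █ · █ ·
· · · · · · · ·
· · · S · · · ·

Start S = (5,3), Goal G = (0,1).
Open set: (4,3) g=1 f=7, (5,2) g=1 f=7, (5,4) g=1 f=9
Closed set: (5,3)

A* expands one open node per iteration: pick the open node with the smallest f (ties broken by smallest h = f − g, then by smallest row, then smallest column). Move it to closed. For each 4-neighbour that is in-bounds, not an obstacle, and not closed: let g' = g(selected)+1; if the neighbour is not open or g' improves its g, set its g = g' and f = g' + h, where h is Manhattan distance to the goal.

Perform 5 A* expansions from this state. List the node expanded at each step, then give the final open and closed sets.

step 1: expand (4,3) (f=7, h=6) → closed; open now [(3,3) g=2 f=7, (4,2) g=2 f=7, (4,4) g=2 f=9, (5,2) g=1 f=7, (5,4) g=1 f=9]
step 2: expand (3,3) (f=7, h=5) → closed; open now [(2,3) g=3 f=7, (3,2) g=3 f=7, (4,2) g=2 f=7, (4,4) g=2 f=9, (5,2) g=1 f=7, (5,4) g=1 f=9]
step 3: expand (2,3) (f=7, h=4) → closed; open now [(1,3) g=4 f=7, (2,2) g=4 f=7, (2,4) g=4 f=9, (3,2) g=3 f=7, (4,2) g=2 f=7, (4,4) g=2 f=9, (5,2) g=1 f=7, (5,4) g=1 f=9]
step 4: expand (1,3) (f=7, h=3) → closed; open now [(0,3) g=5 f=7, (1,2) g=5 f=7, (1,4) g=5 f=9, (2,2) g=4 f=7, (2,4) g=4 f=9, (3,2) g=3 f=7, (4,2) g=2 f=7, (4,4) g=2 f=9, (5,2) g=1 f=7, (5,4) g=1 f=9]
step 5: expand (0,3) (f=7, h=2) → closed; open now [(0,2) g=6 f=7, (1,2) g=5 f=7, (1,4) g=5 f=9, (2,2) g=4 f=7, (2,4) g=4 f=9, (3,2) g=3 f=7, (4,2) g=2 f=7, (4,4) g=2 f=9, (5,2) g=1 f=7, (5,4) g=1 f=9]

order=[(4,3) → (3,3) → (2,3) → (1,3) → (0,3)]; open=[(0,2) g=6 f=7, (1,2) g=5 f=7, (1,4) g=5 f=9, (2,2) g=4 f=7, (2,4) g=4 f=9, (3,2) g=3 f=7, (4,2) g=2 f=7, (4,4) g=2 f=9, (5,2) g=1 f=7, (5,4) g=1 f=9]; closed=[(0,3), (1,3), (2,3), (3,3), (4,3), (5,3)]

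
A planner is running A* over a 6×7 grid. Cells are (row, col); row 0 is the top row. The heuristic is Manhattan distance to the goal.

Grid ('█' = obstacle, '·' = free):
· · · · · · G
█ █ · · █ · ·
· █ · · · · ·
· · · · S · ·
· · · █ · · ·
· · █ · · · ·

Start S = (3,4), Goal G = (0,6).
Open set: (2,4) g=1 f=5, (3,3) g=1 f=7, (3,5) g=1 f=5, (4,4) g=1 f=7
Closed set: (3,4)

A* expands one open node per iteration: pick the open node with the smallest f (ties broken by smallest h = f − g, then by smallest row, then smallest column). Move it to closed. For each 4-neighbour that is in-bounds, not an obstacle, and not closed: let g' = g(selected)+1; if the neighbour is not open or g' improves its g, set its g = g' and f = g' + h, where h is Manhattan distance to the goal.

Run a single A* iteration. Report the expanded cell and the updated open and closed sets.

step 1: expand (2,4) (f=5, h=4) → closed; open now [(2,3) g=2 f=7, (2,5) g=2 f=5, (3,3) g=1 f=7, (3,5) g=1 f=5, (4,4) g=1 f=7]

expanded=(2,4); open=[(2,3) g=2 f=7, (2,5) g=2 f=5, (3,3) g=1 f=7, (3,5) g=1 f=5, (4,4) g=1 f=7]; closed=[(2,4), (3,4)]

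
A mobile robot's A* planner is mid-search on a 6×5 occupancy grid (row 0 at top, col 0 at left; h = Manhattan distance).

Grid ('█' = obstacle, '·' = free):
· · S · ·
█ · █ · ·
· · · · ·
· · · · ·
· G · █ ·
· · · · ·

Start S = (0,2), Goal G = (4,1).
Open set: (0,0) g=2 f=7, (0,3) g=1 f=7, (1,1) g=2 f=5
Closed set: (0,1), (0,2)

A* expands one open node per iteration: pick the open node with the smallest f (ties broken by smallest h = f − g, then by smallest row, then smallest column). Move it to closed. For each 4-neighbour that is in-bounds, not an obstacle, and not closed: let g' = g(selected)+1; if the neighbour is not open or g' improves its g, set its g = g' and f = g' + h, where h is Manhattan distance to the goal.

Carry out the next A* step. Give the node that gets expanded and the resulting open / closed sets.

step 1: expand (1,1) (f=5, h=3) → closed; open now [(0,0) g=2 f=7, (0,3) g=1 f=7, (2,1) g=3 f=5]

expanded=(1,1); open=[(0,0) g=2 f=7, (0,3) g=1 f=7, (2,1) g=3 f=5]; closed=[(0,1), (0,2), (1,1)]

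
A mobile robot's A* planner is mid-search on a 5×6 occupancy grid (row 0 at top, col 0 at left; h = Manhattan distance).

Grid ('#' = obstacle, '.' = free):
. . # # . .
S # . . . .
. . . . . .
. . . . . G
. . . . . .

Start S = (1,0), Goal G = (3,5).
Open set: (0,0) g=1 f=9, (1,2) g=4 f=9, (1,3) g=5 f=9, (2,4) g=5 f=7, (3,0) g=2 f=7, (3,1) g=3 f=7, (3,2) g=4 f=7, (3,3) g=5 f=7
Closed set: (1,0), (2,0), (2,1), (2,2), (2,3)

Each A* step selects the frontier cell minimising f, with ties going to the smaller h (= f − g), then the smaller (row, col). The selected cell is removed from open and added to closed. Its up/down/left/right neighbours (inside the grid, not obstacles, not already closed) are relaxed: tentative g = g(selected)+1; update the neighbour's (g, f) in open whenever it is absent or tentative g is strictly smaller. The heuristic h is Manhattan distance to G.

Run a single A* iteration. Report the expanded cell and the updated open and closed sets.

step 1: expand (2,4) (f=7, h=2) → closed; open now [(0,0) g=1 f=9, (1,2) g=4 f=9, (1,3) g=5 f=9, (1,4) g=6 f=9, (2,5) g=6 f=7, (3,0) g=2 f=7, (3,1) g=3 f=7, (3,2) g=4 f=7, (3,3) g=5 f=7, (3,4) g=6 f=7]

expanded=(2,4); open=[(0,0) g=1 f=9, (1,2) g=4 f=9, (1,3) g=5 f=9, (1,4) g=6 f=9, (2,5) g=6 f=7, (3,0) g=2 f=7, (3,1) g=3 f=7, (3,2) g=4 f=7, (3,3) g=5 f=7, (3,4) g=6 f=7]; closed=[(1,0), (2,0), (2,1), (2,2), (2,3), (2,4)]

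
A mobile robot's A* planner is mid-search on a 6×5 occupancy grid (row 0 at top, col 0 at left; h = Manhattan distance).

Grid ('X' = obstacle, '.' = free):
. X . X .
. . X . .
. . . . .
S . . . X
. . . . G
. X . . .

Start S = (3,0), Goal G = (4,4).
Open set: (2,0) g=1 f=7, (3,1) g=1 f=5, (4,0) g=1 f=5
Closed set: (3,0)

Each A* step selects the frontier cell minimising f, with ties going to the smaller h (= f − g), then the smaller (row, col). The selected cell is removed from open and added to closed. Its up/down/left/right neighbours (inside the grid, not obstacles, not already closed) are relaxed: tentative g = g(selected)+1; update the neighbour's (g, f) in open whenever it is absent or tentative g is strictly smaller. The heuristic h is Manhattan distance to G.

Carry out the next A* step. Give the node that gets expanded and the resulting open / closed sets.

step 1: expand (3,1) (f=5, h=4) → closed; open now [(2,0) g=1 f=7, (2,1) g=2 f=7, (3,2) g=2 f=5, (4,0) g=1 f=5, (4,1) g=2 f=5]

expanded=(3,1); open=[(2,0) g=1 f=7, (2,1) g=2 f=7, (3,2) g=2 f=5, (4,0) g=1 f=5, (4,1) g=2 f=5]; closed=[(3,0), (3,1)]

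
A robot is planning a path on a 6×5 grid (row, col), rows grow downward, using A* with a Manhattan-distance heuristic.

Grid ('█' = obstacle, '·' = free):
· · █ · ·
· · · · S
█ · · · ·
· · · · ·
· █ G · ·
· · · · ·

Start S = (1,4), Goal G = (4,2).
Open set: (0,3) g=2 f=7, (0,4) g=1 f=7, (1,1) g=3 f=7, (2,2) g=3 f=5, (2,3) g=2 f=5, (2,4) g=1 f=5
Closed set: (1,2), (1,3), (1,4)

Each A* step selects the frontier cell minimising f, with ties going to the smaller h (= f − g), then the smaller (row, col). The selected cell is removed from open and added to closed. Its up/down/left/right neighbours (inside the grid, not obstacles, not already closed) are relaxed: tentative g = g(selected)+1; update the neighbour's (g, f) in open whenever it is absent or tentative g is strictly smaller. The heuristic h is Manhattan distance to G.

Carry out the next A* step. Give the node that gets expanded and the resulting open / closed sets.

expanded=(2,2); open=[(0,3) g=2 f=7, (0,4) g=1 f=7, (1,1) g=3 f=7, (2,1) g=4 f=7, (2,3) g=2 f=5, (2,4) g=1 f=5, (3,2) g=4 f=5]; closed=[(1,2), (1,3), (1,4), (2,2)]

step 1: expand (2,2) (f=5, h=2) → closed; open now [(0,3) g=2 f=7, (0,4) g=1 f=7, (1,1) g=3 f=7, (2,1) g=4 f=7, (2,3) g=2 f=5, (2,4) g=1 f=5, (3,2) g=4 f=5]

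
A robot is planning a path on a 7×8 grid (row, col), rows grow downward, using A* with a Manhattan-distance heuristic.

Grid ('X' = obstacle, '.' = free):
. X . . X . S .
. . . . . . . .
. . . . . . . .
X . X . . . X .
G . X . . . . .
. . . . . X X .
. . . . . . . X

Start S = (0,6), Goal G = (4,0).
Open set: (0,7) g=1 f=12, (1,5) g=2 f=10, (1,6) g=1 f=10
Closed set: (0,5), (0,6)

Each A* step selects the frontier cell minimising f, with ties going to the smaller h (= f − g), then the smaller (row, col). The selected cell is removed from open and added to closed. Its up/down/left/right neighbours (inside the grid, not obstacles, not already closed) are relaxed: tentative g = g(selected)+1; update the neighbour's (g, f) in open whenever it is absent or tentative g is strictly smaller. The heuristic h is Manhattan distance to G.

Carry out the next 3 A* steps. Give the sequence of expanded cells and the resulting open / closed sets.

order=[(1,5) → (1,4) → (1,3)]; open=[(0,3) g=5 f=12, (0,7) g=1 f=12, (1,2) g=5 f=10, (1,6) g=1 f=10, (2,3) g=5 f=10, (2,4) g=4 f=10, (2,5) g=3 f=10]; closed=[(0,5), (0,6), (1,3), (1,4), (1,5)]

step 1: expand (1,5) (f=10, h=8) → closed; open now [(0,7) g=1 f=12, (1,4) g=3 f=10, (1,6) g=1 f=10, (2,5) g=3 f=10]
step 2: expand (1,4) (f=10, h=7) → closed; open now [(0,7) g=1 f=12, (1,3) g=4 f=10, (1,6) g=1 f=10, (2,4) g=4 f=10, (2,5) g=3 f=10]
step 3: expand (1,3) (f=10, h=6) → closed; open now [(0,3) g=5 f=12, (0,7) g=1 f=12, (1,2) g=5 f=10, (1,6) g=1 f=10, (2,3) g=5 f=10, (2,4) g=4 f=10, (2,5) g=3 f=10]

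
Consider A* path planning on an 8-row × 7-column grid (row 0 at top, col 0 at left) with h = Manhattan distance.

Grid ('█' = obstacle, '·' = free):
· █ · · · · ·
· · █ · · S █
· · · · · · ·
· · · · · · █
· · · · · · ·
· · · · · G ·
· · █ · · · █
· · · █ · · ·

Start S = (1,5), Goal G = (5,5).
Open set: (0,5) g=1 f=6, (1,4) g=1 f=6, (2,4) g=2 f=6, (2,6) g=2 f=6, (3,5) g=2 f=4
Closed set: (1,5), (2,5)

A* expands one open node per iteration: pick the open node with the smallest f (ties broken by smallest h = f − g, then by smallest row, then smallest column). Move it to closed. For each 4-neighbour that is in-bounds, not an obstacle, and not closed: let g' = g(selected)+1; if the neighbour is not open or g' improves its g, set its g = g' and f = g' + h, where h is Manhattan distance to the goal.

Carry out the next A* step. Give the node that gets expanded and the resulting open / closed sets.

step 1: expand (3,5) (f=4, h=2) → closed; open now [(0,5) g=1 f=6, (1,4) g=1 f=6, (2,4) g=2 f=6, (2,6) g=2 f=6, (3,4) g=3 f=6, (4,5) g=3 f=4]

expanded=(3,5); open=[(0,5) g=1 f=6, (1,4) g=1 f=6, (2,4) g=2 f=6, (2,6) g=2 f=6, (3,4) g=3 f=6, (4,5) g=3 f=4]; closed=[(1,5), (2,5), (3,5)]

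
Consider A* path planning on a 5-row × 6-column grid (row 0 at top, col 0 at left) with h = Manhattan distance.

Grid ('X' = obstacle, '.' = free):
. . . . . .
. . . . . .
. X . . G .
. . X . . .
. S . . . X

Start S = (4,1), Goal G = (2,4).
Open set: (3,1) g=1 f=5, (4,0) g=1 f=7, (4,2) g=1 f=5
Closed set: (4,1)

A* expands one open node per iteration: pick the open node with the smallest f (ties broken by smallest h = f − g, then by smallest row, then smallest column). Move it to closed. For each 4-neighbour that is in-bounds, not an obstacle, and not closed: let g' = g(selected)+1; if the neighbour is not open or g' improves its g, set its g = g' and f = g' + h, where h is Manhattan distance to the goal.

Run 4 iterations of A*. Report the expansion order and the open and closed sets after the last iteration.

step 1: expand (3,1) (f=5, h=4) → closed; open now [(3,0) g=2 f=7, (4,0) g=1 f=7, (4,2) g=1 f=5]
step 2: expand (4,2) (f=5, h=4) → closed; open now [(3,0) g=2 f=7, (4,0) g=1 f=7, (4,3) g=2 f=5]
step 3: expand (4,3) (f=5, h=3) → closed; open now [(3,0) g=2 f=7, (3,3) g=3 f=5, (4,0) g=1 f=7, (4,4) g=3 f=5]
step 4: expand (3,3) (f=5, h=2) → closed; open now [(2,3) g=4 f=5, (3,0) g=2 f=7, (3,4) g=4 f=5, (4,0) g=1 f=7, (4,4) g=3 f=5]

order=[(3,1) → (4,2) → (4,3) → (3,3)]; open=[(2,3) g=4 f=5, (3,0) g=2 f=7, (3,4) g=4 f=5, (4,0) g=1 f=7, (4,4) g=3 f=5]; closed=[(3,1), (3,3), (4,1), (4,2), (4,3)]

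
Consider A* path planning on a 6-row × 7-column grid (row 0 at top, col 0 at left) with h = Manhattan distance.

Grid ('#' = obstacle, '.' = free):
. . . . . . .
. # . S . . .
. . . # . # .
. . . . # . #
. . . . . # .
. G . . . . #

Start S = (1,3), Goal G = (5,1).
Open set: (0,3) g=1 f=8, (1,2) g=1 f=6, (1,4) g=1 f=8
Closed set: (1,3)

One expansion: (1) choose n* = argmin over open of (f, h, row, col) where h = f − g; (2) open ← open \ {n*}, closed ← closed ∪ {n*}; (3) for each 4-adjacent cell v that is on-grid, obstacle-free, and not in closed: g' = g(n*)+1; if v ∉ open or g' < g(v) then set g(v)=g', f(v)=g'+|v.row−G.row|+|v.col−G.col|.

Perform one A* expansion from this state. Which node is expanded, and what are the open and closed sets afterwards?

expanded=(1,2); open=[(0,2) g=2 f=8, (0,3) g=1 f=8, (1,4) g=1 f=8, (2,2) g=2 f=6]; closed=[(1,2), (1,3)]

step 1: expand (1,2) (f=6, h=5) → closed; open now [(0,2) g=2 f=8, (0,3) g=1 f=8, (1,4) g=1 f=8, (2,2) g=2 f=6]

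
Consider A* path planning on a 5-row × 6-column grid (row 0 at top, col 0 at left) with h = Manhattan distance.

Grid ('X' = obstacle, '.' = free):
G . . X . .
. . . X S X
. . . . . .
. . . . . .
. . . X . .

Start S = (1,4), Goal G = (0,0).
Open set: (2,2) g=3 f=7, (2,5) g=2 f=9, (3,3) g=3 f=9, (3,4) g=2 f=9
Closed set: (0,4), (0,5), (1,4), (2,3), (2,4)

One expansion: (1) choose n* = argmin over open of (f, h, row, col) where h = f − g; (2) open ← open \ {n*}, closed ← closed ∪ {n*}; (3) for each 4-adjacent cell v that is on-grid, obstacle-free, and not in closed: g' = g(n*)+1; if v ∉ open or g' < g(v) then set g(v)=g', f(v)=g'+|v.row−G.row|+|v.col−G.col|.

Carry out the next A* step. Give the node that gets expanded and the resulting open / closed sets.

step 1: expand (2,2) (f=7, h=4) → closed; open now [(1,2) g=4 f=7, (2,1) g=4 f=7, (2,5) g=2 f=9, (3,2) g=4 f=9, (3,3) g=3 f=9, (3,4) g=2 f=9]

expanded=(2,2); open=[(1,2) g=4 f=7, (2,1) g=4 f=7, (2,5) g=2 f=9, (3,2) g=4 f=9, (3,3) g=3 f=9, (3,4) g=2 f=9]; closed=[(0,4), (0,5), (1,4), (2,2), (2,3), (2,4)]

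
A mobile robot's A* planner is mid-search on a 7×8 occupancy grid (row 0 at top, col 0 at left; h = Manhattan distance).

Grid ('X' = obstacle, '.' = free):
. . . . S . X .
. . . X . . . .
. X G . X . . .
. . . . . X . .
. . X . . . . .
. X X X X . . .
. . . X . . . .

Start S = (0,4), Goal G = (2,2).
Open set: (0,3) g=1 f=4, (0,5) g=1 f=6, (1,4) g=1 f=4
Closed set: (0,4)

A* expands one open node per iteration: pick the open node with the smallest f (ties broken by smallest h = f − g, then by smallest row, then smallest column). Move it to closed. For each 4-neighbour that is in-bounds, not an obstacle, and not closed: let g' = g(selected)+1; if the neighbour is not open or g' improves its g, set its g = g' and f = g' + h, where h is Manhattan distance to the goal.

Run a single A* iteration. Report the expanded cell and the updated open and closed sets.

expanded=(0,3); open=[(0,2) g=2 f=4, (0,5) g=1 f=6, (1,4) g=1 f=4]; closed=[(0,3), (0,4)]

step 1: expand (0,3) (f=4, h=3) → closed; open now [(0,2) g=2 f=4, (0,5) g=1 f=6, (1,4) g=1 f=4]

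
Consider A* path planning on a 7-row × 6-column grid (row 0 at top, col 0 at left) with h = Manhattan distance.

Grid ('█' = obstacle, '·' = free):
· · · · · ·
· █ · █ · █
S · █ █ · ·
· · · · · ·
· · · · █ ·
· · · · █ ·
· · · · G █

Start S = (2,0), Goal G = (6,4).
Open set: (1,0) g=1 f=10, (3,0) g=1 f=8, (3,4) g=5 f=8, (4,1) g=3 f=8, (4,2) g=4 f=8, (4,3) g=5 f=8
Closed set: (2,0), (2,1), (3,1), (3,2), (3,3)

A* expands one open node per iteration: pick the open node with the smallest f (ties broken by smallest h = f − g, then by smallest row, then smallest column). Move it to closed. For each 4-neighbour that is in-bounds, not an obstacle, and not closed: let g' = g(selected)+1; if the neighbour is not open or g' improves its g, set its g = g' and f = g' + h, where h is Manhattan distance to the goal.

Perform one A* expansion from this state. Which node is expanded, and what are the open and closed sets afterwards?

step 1: expand (3,4) (f=8, h=3) → closed; open now [(1,0) g=1 f=10, (2,4) g=6 f=10, (3,0) g=1 f=8, (3,5) g=6 f=10, (4,1) g=3 f=8, (4,2) g=4 f=8, (4,3) g=5 f=8]

expanded=(3,4); open=[(1,0) g=1 f=10, (2,4) g=6 f=10, (3,0) g=1 f=8, (3,5) g=6 f=10, (4,1) g=3 f=8, (4,2) g=4 f=8, (4,3) g=5 f=8]; closed=[(2,0), (2,1), (3,1), (3,2), (3,3), (3,4)]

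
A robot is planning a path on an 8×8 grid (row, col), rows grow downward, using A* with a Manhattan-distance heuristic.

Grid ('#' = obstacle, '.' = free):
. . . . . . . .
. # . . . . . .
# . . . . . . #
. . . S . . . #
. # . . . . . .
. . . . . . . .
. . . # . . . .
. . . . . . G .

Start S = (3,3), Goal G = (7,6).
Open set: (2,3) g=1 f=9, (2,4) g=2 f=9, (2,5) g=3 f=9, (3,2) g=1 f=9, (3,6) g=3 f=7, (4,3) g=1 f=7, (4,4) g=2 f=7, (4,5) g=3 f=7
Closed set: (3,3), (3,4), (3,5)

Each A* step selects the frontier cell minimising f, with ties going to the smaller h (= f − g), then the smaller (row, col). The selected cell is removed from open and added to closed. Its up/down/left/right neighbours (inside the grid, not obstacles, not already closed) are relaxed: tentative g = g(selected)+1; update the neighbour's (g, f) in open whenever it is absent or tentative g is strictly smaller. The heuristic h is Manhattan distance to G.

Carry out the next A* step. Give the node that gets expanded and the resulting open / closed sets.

step 1: expand (3,6) (f=7, h=4) → closed; open now [(2,3) g=1 f=9, (2,4) g=2 f=9, (2,5) g=3 f=9, (2,6) g=4 f=9, (3,2) g=1 f=9, (4,3) g=1 f=7, (4,4) g=2 f=7, (4,5) g=3 f=7, (4,6) g=4 f=7]

expanded=(3,6); open=[(2,3) g=1 f=9, (2,4) g=2 f=9, (2,5) g=3 f=9, (2,6) g=4 f=9, (3,2) g=1 f=9, (4,3) g=1 f=7, (4,4) g=2 f=7, (4,5) g=3 f=7, (4,6) g=4 f=7]; closed=[(3,3), (3,4), (3,5), (3,6)]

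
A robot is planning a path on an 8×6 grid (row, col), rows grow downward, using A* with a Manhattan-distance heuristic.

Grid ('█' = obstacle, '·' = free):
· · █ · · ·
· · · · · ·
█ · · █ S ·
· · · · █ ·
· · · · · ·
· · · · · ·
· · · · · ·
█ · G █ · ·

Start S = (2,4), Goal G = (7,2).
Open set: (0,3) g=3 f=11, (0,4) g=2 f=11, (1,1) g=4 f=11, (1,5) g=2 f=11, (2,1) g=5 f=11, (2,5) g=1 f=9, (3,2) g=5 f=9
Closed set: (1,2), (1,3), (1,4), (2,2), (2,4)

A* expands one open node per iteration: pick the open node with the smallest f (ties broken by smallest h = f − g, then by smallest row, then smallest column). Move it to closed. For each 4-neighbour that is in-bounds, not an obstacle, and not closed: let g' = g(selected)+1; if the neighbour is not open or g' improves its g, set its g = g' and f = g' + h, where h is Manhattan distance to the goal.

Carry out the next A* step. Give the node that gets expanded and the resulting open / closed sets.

step 1: expand (3,2) (f=9, h=4) → closed; open now [(0,3) g=3 f=11, (0,4) g=2 f=11, (1,1) g=4 f=11, (1,5) g=2 f=11, (2,1) g=5 f=11, (2,5) g=1 f=9, (3,1) g=6 f=11, (3,3) g=6 f=11, (4,2) g=6 f=9]

expanded=(3,2); open=[(0,3) g=3 f=11, (0,4) g=2 f=11, (1,1) g=4 f=11, (1,5) g=2 f=11, (2,1) g=5 f=11, (2,5) g=1 f=9, (3,1) g=6 f=11, (3,3) g=6 f=11, (4,2) g=6 f=9]; closed=[(1,2), (1,3), (1,4), (2,2), (2,4), (3,2)]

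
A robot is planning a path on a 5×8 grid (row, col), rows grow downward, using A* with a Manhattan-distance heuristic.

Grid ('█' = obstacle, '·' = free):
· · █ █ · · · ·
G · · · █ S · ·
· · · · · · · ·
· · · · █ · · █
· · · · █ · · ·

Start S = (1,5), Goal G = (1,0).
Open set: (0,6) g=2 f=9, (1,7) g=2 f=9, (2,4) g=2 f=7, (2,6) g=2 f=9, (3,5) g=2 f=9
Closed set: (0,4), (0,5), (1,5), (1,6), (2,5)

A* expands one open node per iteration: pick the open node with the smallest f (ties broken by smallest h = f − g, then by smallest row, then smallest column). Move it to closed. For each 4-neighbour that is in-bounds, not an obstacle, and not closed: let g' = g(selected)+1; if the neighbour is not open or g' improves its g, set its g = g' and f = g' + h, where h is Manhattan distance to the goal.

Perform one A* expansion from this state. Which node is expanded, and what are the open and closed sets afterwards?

step 1: expand (2,4) (f=7, h=5) → closed; open now [(0,6) g=2 f=9, (1,7) g=2 f=9, (2,3) g=3 f=7, (2,6) g=2 f=9, (3,5) g=2 f=9]

expanded=(2,4); open=[(0,6) g=2 f=9, (1,7) g=2 f=9, (2,3) g=3 f=7, (2,6) g=2 f=9, (3,5) g=2 f=9]; closed=[(0,4), (0,5), (1,5), (1,6), (2,4), (2,5)]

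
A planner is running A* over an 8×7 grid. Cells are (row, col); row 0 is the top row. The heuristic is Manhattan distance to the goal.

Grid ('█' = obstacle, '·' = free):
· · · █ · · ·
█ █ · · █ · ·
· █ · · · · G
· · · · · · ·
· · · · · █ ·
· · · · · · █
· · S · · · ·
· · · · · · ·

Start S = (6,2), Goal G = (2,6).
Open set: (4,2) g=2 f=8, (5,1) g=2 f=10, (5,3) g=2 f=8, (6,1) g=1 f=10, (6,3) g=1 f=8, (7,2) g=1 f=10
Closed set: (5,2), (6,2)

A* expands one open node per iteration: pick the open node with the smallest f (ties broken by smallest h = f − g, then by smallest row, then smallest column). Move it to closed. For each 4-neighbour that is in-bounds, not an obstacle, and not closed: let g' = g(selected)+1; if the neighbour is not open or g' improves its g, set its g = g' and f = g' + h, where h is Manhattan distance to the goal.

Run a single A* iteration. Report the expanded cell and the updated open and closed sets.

expanded=(4,2); open=[(3,2) g=3 f=8, (4,1) g=3 f=10, (4,3) g=3 f=8, (5,1) g=2 f=10, (5,3) g=2 f=8, (6,1) g=1 f=10, (6,3) g=1 f=8, (7,2) g=1 f=10]; closed=[(4,2), (5,2), (6,2)]

step 1: expand (4,2) (f=8, h=6) → closed; open now [(3,2) g=3 f=8, (4,1) g=3 f=10, (4,3) g=3 f=8, (5,1) g=2 f=10, (5,3) g=2 f=8, (6,1) g=1 f=10, (6,3) g=1 f=8, (7,2) g=1 f=10]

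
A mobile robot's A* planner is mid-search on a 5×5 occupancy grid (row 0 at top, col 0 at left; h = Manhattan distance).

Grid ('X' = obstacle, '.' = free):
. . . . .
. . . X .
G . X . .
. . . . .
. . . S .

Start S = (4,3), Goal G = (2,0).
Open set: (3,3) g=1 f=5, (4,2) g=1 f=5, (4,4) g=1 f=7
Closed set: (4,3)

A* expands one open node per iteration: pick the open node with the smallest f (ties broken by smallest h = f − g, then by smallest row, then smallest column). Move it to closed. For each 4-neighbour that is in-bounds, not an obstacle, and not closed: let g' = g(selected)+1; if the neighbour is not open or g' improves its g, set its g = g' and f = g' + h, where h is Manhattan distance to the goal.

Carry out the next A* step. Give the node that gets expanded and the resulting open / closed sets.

step 1: expand (3,3) (f=5, h=4) → closed; open now [(2,3) g=2 f=5, (3,2) g=2 f=5, (3,4) g=2 f=7, (4,2) g=1 f=5, (4,4) g=1 f=7]

expanded=(3,3); open=[(2,3) g=2 f=5, (3,2) g=2 f=5, (3,4) g=2 f=7, (4,2) g=1 f=5, (4,4) g=1 f=7]; closed=[(3,3), (4,3)]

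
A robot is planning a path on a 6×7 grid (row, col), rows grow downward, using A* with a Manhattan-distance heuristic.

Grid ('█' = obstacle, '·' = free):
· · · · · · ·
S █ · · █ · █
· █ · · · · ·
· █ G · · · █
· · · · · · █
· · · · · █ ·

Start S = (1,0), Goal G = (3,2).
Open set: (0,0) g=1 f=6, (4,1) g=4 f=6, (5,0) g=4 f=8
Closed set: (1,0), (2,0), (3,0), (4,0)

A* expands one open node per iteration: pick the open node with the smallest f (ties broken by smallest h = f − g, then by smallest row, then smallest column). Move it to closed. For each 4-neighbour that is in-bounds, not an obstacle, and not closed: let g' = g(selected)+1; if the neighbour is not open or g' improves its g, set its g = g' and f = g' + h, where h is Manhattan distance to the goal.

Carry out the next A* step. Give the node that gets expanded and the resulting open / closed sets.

step 1: expand (4,1) (f=6, h=2) → closed; open now [(0,0) g=1 f=6, (4,2) g=5 f=6, (5,0) g=4 f=8, (5,1) g=5 f=8]

expanded=(4,1); open=[(0,0) g=1 f=6, (4,2) g=5 f=6, (5,0) g=4 f=8, (5,1) g=5 f=8]; closed=[(1,0), (2,0), (3,0), (4,0), (4,1)]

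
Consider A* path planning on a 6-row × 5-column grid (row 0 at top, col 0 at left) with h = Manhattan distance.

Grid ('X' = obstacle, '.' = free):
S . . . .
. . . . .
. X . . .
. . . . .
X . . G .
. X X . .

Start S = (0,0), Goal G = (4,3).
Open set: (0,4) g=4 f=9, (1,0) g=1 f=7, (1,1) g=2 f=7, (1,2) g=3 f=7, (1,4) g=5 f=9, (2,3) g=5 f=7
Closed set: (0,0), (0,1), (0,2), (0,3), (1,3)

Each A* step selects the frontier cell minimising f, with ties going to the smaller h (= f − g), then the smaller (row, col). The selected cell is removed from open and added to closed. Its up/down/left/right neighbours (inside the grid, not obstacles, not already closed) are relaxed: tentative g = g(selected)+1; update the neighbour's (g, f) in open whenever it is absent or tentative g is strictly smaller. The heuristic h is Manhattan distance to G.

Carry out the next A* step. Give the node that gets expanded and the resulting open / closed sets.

expanded=(2,3); open=[(0,4) g=4 f=9, (1,0) g=1 f=7, (1,1) g=2 f=7, (1,2) g=3 f=7, (1,4) g=5 f=9, (2,2) g=6 f=9, (2,4) g=6 f=9, (3,3) g=6 f=7]; closed=[(0,0), (0,1), (0,2), (0,3), (1,3), (2,3)]

step 1: expand (2,3) (f=7, h=2) → closed; open now [(0,4) g=4 f=9, (1,0) g=1 f=7, (1,1) g=2 f=7, (1,2) g=3 f=7, (1,4) g=5 f=9, (2,2) g=6 f=9, (2,4) g=6 f=9, (3,3) g=6 f=7]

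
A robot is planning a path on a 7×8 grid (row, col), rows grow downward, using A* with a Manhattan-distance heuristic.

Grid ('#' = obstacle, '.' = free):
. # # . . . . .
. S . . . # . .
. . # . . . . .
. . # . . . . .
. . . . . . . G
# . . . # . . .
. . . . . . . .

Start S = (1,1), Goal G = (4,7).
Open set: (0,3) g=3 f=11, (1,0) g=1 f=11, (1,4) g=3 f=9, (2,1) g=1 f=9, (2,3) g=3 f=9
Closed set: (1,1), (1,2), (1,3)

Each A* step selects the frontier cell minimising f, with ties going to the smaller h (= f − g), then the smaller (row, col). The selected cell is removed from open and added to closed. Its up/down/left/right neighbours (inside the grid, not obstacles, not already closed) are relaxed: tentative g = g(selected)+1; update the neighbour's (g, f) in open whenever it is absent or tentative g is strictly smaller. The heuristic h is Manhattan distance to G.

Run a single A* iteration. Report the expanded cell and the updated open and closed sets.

expanded=(1,4); open=[(0,3) g=3 f=11, (0,4) g=4 f=11, (1,0) g=1 f=11, (2,1) g=1 f=9, (2,3) g=3 f=9, (2,4) g=4 f=9]; closed=[(1,1), (1,2), (1,3), (1,4)]

step 1: expand (1,4) (f=9, h=6) → closed; open now [(0,3) g=3 f=11, (0,4) g=4 f=11, (1,0) g=1 f=11, (2,1) g=1 f=9, (2,3) g=3 f=9, (2,4) g=4 f=9]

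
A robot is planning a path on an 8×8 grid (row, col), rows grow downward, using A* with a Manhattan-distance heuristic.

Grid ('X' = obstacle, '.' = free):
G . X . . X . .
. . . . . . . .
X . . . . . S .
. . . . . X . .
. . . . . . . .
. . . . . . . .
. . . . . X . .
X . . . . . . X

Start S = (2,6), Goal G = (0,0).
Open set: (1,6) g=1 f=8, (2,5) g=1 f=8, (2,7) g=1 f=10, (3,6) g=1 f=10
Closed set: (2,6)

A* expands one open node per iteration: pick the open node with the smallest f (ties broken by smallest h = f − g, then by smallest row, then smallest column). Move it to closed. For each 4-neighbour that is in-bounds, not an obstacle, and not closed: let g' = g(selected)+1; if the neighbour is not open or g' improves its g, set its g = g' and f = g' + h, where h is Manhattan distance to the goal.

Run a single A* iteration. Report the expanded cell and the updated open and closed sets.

step 1: expand (1,6) (f=8, h=7) → closed; open now [(0,6) g=2 f=8, (1,5) g=2 f=8, (1,7) g=2 f=10, (2,5) g=1 f=8, (2,7) g=1 f=10, (3,6) g=1 f=10]

expanded=(1,6); open=[(0,6) g=2 f=8, (1,5) g=2 f=8, (1,7) g=2 f=10, (2,5) g=1 f=8, (2,7) g=1 f=10, (3,6) g=1 f=10]; closed=[(1,6), (2,6)]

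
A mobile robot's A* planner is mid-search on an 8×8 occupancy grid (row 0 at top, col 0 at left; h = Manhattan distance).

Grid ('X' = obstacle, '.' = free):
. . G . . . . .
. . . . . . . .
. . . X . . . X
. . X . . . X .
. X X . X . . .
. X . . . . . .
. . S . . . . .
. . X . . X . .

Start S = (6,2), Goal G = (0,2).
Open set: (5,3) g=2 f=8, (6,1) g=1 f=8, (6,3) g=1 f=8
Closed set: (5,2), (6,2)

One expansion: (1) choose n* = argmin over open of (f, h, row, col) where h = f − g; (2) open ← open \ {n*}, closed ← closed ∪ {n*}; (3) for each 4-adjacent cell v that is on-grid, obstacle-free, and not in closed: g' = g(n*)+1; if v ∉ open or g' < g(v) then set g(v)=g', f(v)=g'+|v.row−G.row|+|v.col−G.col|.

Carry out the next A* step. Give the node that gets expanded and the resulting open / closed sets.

step 1: expand (5,3) (f=8, h=6) → closed; open now [(4,3) g=3 f=8, (5,4) g=3 f=10, (6,1) g=1 f=8, (6,3) g=1 f=8]

expanded=(5,3); open=[(4,3) g=3 f=8, (5,4) g=3 f=10, (6,1) g=1 f=8, (6,3) g=1 f=8]; closed=[(5,2), (5,3), (6,2)]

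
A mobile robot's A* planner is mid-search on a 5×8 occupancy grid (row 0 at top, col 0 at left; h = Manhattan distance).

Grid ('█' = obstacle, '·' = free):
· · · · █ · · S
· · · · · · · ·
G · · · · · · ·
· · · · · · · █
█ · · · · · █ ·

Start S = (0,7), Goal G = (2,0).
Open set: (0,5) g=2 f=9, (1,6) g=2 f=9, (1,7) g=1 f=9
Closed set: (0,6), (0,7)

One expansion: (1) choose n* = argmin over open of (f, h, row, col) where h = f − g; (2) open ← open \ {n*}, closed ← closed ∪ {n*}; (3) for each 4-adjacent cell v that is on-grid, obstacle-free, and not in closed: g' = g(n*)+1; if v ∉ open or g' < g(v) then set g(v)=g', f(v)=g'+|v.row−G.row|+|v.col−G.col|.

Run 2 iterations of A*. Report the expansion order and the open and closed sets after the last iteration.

order=[(0,5) → (1,5)]; open=[(1,4) g=4 f=9, (1,6) g=2 f=9, (1,7) g=1 f=9, (2,5) g=4 f=9]; closed=[(0,5), (0,6), (0,7), (1,5)]

step 1: expand (0,5) (f=9, h=7) → closed; open now [(1,5) g=3 f=9, (1,6) g=2 f=9, (1,7) g=1 f=9]
step 2: expand (1,5) (f=9, h=6) → closed; open now [(1,4) g=4 f=9, (1,6) g=2 f=9, (1,7) g=1 f=9, (2,5) g=4 f=9]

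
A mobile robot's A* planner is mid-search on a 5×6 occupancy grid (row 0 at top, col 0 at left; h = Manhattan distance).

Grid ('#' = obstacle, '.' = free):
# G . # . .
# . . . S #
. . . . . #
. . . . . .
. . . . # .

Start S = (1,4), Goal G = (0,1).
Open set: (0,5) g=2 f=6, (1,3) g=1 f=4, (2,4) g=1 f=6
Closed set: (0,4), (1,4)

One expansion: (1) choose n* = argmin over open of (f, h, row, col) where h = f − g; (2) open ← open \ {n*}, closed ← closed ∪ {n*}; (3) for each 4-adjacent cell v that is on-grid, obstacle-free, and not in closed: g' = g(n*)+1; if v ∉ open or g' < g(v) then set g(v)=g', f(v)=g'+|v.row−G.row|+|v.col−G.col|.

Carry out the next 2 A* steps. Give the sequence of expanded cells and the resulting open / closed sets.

step 1: expand (1,3) (f=4, h=3) → closed; open now [(0,5) g=2 f=6, (1,2) g=2 f=4, (2,3) g=2 f=6, (2,4) g=1 f=6]
step 2: expand (1,2) (f=4, h=2) → closed; open now [(0,2) g=3 f=4, (0,5) g=2 f=6, (1,1) g=3 f=4, (2,2) g=3 f=6, (2,3) g=2 f=6, (2,4) g=1 f=6]

order=[(1,3) → (1,2)]; open=[(0,2) g=3 f=4, (0,5) g=2 f=6, (1,1) g=3 f=4, (2,2) g=3 f=6, (2,3) g=2 f=6, (2,4) g=1 f=6]; closed=[(0,4), (1,2), (1,3), (1,4)]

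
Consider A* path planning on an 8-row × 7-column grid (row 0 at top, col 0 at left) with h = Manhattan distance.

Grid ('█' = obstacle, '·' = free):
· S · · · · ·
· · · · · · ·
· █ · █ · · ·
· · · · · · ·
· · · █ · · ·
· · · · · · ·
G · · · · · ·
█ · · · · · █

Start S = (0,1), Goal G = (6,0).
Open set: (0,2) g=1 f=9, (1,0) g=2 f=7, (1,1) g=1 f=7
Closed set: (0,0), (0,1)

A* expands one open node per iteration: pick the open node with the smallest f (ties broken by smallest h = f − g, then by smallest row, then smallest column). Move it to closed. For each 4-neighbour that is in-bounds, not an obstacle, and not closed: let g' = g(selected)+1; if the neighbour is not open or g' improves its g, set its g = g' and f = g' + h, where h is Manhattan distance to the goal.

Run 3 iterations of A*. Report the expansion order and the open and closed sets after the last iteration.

order=[(1,0) → (2,0) → (3,0)]; open=[(0,2) g=1 f=9, (1,1) g=1 f=7, (3,1) g=5 f=9, (4,0) g=5 f=7]; closed=[(0,0), (0,1), (1,0), (2,0), (3,0)]

step 1: expand (1,0) (f=7, h=5) → closed; open now [(0,2) g=1 f=9, (1,1) g=1 f=7, (2,0) g=3 f=7]
step 2: expand (2,0) (f=7, h=4) → closed; open now [(0,2) g=1 f=9, (1,1) g=1 f=7, (3,0) g=4 f=7]
step 3: expand (3,0) (f=7, h=3) → closed; open now [(0,2) g=1 f=9, (1,1) g=1 f=7, (3,1) g=5 f=9, (4,0) g=5 f=7]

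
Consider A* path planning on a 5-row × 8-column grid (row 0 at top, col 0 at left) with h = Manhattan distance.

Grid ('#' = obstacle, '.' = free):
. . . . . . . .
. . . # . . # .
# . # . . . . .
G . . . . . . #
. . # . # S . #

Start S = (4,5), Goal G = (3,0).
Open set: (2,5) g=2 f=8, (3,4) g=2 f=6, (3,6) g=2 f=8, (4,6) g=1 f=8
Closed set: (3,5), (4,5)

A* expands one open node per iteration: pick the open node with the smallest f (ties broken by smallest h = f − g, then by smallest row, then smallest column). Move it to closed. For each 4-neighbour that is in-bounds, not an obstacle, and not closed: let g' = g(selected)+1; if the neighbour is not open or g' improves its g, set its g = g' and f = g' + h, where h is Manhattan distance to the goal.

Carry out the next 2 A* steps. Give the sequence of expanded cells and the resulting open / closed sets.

order=[(3,4) → (3,3)]; open=[(2,3) g=4 f=8, (2,4) g=3 f=8, (2,5) g=2 f=8, (3,2) g=4 f=6, (3,6) g=2 f=8, (4,3) g=4 f=8, (4,6) g=1 f=8]; closed=[(3,3), (3,4), (3,5), (4,5)]

step 1: expand (3,4) (f=6, h=4) → closed; open now [(2,4) g=3 f=8, (2,5) g=2 f=8, (3,3) g=3 f=6, (3,6) g=2 f=8, (4,6) g=1 f=8]
step 2: expand (3,3) (f=6, h=3) → closed; open now [(2,3) g=4 f=8, (2,4) g=3 f=8, (2,5) g=2 f=8, (3,2) g=4 f=6, (3,6) g=2 f=8, (4,3) g=4 f=8, (4,6) g=1 f=8]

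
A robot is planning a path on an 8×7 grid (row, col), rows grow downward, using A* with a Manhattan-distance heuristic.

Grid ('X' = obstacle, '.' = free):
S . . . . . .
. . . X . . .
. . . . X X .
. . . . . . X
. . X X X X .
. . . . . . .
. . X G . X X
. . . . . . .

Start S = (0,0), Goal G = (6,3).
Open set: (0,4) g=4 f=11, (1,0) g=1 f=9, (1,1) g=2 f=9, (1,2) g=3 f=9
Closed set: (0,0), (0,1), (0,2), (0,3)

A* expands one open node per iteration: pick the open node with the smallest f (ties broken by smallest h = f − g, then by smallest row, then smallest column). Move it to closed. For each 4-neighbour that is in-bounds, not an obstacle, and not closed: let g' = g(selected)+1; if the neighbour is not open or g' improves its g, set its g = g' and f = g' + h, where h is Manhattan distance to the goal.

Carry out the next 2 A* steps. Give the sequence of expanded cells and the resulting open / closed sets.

order=[(1,2) → (2,2)]; open=[(0,4) g=4 f=11, (1,0) g=1 f=9, (1,1) g=2 f=9, (2,1) g=5 f=11, (2,3) g=5 f=9, (3,2) g=5 f=9]; closed=[(0,0), (0,1), (0,2), (0,3), (1,2), (2,2)]

step 1: expand (1,2) (f=9, h=6) → closed; open now [(0,4) g=4 f=11, (1,0) g=1 f=9, (1,1) g=2 f=9, (2,2) g=4 f=9]
step 2: expand (2,2) (f=9, h=5) → closed; open now [(0,4) g=4 f=11, (1,0) g=1 f=9, (1,1) g=2 f=9, (2,1) g=5 f=11, (2,3) g=5 f=9, (3,2) g=5 f=9]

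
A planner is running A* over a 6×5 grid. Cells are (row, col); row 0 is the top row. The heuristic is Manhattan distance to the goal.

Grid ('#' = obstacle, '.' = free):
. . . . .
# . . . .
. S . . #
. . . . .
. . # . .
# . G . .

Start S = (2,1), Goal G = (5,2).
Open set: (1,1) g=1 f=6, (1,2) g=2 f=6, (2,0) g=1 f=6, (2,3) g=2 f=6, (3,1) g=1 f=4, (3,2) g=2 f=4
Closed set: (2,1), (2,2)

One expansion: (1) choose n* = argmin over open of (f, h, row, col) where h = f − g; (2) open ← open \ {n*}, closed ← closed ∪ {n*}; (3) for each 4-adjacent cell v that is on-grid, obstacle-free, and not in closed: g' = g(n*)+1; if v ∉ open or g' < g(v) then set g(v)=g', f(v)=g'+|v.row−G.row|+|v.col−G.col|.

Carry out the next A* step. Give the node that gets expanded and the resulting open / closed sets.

step 1: expand (3,2) (f=4, h=2) → closed; open now [(1,1) g=1 f=6, (1,2) g=2 f=6, (2,0) g=1 f=6, (2,3) g=2 f=6, (3,1) g=1 f=4, (3,3) g=3 f=6]

expanded=(3,2); open=[(1,1) g=1 f=6, (1,2) g=2 f=6, (2,0) g=1 f=6, (2,3) g=2 f=6, (3,1) g=1 f=4, (3,3) g=3 f=6]; closed=[(2,1), (2,2), (3,2)]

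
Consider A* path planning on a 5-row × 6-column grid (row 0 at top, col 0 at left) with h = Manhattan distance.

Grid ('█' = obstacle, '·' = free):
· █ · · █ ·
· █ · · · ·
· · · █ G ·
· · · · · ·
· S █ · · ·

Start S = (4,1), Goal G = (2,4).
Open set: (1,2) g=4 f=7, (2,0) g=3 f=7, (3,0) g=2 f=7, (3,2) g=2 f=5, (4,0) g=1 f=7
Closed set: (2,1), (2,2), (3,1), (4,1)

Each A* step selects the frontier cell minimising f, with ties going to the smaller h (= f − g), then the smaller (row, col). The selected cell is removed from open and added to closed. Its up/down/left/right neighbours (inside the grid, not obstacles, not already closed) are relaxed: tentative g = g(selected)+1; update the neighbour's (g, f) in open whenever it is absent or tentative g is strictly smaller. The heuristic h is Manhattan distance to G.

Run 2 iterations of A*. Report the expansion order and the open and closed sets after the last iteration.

order=[(3,2) → (3,3)]; open=[(1,2) g=4 f=7, (2,0) g=3 f=7, (3,0) g=2 f=7, (3,4) g=4 f=5, (4,0) g=1 f=7, (4,3) g=4 f=7]; closed=[(2,1), (2,2), (3,1), (3,2), (3,3), (4,1)]

step 1: expand (3,2) (f=5, h=3) → closed; open now [(1,2) g=4 f=7, (2,0) g=3 f=7, (3,0) g=2 f=7, (3,3) g=3 f=5, (4,0) g=1 f=7]
step 2: expand (3,3) (f=5, h=2) → closed; open now [(1,2) g=4 f=7, (2,0) g=3 f=7, (3,0) g=2 f=7, (3,4) g=4 f=5, (4,0) g=1 f=7, (4,3) g=4 f=7]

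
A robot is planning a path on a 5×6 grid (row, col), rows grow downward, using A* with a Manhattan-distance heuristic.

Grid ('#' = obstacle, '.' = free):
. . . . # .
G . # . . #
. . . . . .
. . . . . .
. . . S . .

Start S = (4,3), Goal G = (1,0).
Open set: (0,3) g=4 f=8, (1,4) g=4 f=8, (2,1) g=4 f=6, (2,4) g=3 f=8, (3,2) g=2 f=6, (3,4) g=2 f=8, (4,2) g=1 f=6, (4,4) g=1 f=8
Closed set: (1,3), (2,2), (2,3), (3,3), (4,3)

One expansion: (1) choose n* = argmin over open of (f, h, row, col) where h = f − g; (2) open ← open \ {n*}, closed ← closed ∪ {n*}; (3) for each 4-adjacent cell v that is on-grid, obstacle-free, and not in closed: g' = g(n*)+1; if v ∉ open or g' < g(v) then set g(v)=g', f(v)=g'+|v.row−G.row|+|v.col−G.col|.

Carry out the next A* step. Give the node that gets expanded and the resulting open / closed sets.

expanded=(2,1); open=[(0,3) g=4 f=8, (1,1) g=5 f=6, (1,4) g=4 f=8, (2,0) g=5 f=6, (2,4) g=3 f=8, (3,1) g=5 f=8, (3,2) g=2 f=6, (3,4) g=2 f=8, (4,2) g=1 f=6, (4,4) g=1 f=8]; closed=[(1,3), (2,1), (2,2), (2,3), (3,3), (4,3)]

step 1: expand (2,1) (f=6, h=2) → closed; open now [(0,3) g=4 f=8, (1,1) g=5 f=6, (1,4) g=4 f=8, (2,0) g=5 f=6, (2,4) g=3 f=8, (3,1) g=5 f=8, (3,2) g=2 f=6, (3,4) g=2 f=8, (4,2) g=1 f=6, (4,4) g=1 f=8]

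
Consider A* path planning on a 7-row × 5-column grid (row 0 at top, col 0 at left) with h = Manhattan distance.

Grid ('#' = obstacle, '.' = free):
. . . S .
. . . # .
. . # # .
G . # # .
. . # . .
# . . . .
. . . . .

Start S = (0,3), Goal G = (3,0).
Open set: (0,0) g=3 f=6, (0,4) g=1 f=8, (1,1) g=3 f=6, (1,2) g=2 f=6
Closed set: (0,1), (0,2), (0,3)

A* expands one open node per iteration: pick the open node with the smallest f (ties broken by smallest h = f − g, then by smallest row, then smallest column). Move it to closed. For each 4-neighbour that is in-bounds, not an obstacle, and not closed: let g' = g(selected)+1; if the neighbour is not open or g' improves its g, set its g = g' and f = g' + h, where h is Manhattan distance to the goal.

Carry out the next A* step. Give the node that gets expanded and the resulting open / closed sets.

step 1: expand (0,0) (f=6, h=3) → closed; open now [(0,4) g=1 f=8, (1,0) g=4 f=6, (1,1) g=3 f=6, (1,2) g=2 f=6]

expanded=(0,0); open=[(0,4) g=1 f=8, (1,0) g=4 f=6, (1,1) g=3 f=6, (1,2) g=2 f=6]; closed=[(0,0), (0,1), (0,2), (0,3)]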